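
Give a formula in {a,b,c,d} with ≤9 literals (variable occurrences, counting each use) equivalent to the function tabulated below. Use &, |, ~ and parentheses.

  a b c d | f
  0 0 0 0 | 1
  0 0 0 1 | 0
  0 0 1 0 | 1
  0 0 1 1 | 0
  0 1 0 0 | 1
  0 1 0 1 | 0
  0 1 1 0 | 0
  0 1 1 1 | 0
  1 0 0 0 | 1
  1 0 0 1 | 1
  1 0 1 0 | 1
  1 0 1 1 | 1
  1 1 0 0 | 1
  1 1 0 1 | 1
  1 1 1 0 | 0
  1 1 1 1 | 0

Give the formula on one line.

(((a | ((c & b) & (b & d))) | ~d) & (~b | ~c))

  (c & b) = 0000001100000011
  (b & d) = 0000010100000101
  ((c & b) & (b & d)) = 0000000100000001
  (a | ((c & b) & (b & d))) = 0000000111111111
  ~d = 1010101010101010
  ((a | ((c & b) & (b & d))) | ~d) = 1010101111111111
  ~b = 1111000011110000
  ~c = 1100110011001100
  (~b | ~c) = 1111110011111100
  (((a | ((c & b) & (b & d))) | ~d) & (~b | ~c)) = 1010100011111100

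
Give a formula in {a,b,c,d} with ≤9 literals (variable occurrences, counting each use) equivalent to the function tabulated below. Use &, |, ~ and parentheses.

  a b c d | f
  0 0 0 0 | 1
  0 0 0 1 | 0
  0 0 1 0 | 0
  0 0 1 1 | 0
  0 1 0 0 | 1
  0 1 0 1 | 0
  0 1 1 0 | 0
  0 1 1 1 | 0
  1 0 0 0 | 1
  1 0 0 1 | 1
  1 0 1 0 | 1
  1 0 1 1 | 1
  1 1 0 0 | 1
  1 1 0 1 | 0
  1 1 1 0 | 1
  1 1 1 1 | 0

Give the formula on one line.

((~d | ~b) & (a | (~d & (d | ~c))))

  ~d = 1010101010101010
  ~b = 1111000011110000
  (~d | ~b) = 1111101011111010
  ~c = 1100110011001100
  (d | ~c) = 1101110111011101
  (~d & (d | ~c)) = 1000100010001000
  (a | (~d & (d | ~c))) = 1000100011111111
  ((~d | ~b) & (a | (~d & (d | ~c)))) = 1000100011111010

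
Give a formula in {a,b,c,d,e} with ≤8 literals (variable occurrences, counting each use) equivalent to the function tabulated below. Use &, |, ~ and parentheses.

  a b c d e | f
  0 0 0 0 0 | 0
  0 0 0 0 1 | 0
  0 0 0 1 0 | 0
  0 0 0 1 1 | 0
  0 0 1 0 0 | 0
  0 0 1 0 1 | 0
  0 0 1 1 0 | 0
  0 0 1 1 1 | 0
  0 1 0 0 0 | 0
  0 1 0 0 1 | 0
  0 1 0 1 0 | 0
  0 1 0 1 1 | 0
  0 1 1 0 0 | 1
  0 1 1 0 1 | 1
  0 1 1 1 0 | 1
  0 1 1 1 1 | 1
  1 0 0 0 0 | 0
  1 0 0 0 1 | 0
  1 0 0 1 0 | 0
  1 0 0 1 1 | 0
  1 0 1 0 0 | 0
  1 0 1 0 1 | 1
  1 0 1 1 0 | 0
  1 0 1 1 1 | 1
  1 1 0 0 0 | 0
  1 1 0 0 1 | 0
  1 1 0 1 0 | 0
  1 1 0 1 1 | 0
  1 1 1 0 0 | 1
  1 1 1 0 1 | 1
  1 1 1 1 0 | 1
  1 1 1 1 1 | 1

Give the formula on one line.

  (a | b) = 00000000111111111111111111111111
  (e & (a | b)) = 00000000010101010101010101010101
  ((e & (a | b)) | b) = 00000000111111110101010111111111
  (c & ((e & (a | b)) | b)) = 00000000000011110000010100001111

(c & ((e & (a | b)) | b))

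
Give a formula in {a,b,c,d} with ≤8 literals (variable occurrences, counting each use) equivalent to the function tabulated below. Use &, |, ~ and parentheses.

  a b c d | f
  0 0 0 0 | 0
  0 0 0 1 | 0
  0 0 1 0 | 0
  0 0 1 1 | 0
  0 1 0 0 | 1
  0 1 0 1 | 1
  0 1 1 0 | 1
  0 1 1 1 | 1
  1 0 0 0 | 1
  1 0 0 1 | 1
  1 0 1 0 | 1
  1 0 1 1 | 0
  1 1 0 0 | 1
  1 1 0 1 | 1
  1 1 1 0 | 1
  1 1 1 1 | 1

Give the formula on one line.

(((b | ~c) | ~d) & (a | b))

  ~c = 1100110011001100
  (b | ~c) = 1100111111001111
  ~d = 1010101010101010
  ((b | ~c) | ~d) = 1110111111101111
  (a | b) = 0000111111111111
  (((b | ~c) | ~d) & (a | b)) = 0000111111101111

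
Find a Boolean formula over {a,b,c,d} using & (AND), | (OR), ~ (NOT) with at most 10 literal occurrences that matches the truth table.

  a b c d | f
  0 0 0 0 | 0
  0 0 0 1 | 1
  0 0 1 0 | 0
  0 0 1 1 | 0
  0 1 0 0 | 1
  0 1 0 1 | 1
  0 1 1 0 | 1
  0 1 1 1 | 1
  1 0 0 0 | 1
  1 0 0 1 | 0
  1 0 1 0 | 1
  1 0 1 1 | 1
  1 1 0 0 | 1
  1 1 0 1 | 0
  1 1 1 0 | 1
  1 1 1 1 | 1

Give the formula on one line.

(((a | b) | (d & ~c)) & ((~d | c) | ~a))

  (a | b) = 0000111111111111
  ~c = 1100110011001100
  (d & ~c) = 0100010001000100
  ((a | b) | (d & ~c)) = 0100111111111111
  ~d = 1010101010101010
  (~d | c) = 1011101110111011
  ~a = 1111111100000000
  ((~d | c) | ~a) = 1111111110111011
  (((a | b) | (d & ~c)) & ((~d | c) | ~a)) = 0100111110111011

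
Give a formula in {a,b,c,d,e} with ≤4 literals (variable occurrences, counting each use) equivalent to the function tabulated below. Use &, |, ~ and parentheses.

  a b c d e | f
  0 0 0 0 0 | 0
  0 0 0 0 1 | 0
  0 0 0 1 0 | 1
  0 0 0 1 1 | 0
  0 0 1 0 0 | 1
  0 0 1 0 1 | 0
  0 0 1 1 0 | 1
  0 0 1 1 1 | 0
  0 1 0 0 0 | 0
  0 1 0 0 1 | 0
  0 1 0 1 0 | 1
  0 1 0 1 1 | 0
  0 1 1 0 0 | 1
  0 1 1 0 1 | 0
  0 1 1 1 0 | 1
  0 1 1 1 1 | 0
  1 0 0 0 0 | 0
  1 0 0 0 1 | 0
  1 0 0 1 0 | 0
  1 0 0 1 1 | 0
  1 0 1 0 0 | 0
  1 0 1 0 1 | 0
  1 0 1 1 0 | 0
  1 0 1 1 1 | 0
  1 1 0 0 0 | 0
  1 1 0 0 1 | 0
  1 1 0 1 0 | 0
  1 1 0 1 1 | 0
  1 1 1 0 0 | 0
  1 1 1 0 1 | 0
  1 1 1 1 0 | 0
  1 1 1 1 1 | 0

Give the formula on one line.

((~e & (d | c)) & ~a)

  ~e = 10101010101010101010101010101010
  (d | c) = 00111111001111110011111100111111
  (~e & (d | c)) = 00101010001010100010101000101010
  ~a = 11111111111111110000000000000000
  ((~e & (d | c)) & ~a) = 00101010001010100000000000000000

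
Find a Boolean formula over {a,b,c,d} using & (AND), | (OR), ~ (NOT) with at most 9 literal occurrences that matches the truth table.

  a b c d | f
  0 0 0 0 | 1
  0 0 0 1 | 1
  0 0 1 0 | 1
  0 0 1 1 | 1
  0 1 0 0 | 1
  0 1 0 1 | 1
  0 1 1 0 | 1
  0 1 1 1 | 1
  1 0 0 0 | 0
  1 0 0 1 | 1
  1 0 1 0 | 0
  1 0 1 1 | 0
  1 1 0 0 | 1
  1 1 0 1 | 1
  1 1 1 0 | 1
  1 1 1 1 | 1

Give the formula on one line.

((b | ~a) | ((((c | b) | a) & (d & ~c)) & (c | ~b)))

  ~a = 1111111100000000
  (b | ~a) = 1111111100001111
  (c | b) = 0011111100111111
  ((c | b) | a) = 0011111111111111
  ~c = 1100110011001100
  (d & ~c) = 0100010001000100
  (((c | b) | a) & (d & ~c)) = 0000010001000100
  ~b = 1111000011110000
  (c | ~b) = 1111001111110011
  ((((c | b) | a) & (d & ~c)) & (c | ~b)) = 0000000001000000
  ((b | ~a) | ((((c | b) | a) & (d & ~c)) & (c | ~b))) = 1111111101001111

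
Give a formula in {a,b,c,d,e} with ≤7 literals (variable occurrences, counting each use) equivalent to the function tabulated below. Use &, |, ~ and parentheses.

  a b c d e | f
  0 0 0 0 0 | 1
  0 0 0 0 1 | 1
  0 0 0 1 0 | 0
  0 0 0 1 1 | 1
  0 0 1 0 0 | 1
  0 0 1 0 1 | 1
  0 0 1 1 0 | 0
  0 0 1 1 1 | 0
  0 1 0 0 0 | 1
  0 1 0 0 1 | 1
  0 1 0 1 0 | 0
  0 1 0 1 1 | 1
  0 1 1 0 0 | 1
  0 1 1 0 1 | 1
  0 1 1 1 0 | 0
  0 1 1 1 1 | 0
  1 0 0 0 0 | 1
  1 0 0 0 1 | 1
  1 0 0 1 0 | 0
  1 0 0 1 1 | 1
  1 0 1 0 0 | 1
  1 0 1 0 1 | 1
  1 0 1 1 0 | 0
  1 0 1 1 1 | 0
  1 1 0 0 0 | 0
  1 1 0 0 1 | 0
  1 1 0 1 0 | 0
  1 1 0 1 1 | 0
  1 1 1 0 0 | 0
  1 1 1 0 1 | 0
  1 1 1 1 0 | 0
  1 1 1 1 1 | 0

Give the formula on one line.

  ~a = 11111111111111110000000000000000
  ~b = 11111111000000001111111100000000
  (~a | ~b) = 11111111111111111111111100000000
  ~d = 11001100110011001100110011001100
  (e | c) = 01011111010111110101111101011111
  ~c = 11110000111100001111000011110000
  ((e | c) & ~c) = 01010000010100000101000001010000
  (~d | ((e | c) & ~c)) = 11011100110111001101110011011100
  ((~a | ~b) & (~d | ((e | c) & ~c))) = 11011100110111001101110000000000

((~a | ~b) & (~d | ((e | c) & ~c)))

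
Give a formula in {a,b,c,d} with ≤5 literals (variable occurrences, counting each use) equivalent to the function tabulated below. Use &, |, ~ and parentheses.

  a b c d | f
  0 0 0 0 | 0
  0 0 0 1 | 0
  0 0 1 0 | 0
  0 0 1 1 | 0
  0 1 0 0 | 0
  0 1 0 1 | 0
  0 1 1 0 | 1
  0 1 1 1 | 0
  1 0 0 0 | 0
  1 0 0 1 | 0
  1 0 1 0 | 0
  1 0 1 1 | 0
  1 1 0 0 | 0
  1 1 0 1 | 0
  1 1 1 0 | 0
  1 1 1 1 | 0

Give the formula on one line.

  ~a = 1111111100000000
  ~d = 1010101010101010
  (~a & ~d) = 1010101000000000
  (b & c) = 0000001100000011
  ((b & c) & ~a) = 0000001100000000
  ((~a & ~d) & ((b & c) & ~a)) = 0000001000000000

((~a & ~d) & ((b & c) & ~a))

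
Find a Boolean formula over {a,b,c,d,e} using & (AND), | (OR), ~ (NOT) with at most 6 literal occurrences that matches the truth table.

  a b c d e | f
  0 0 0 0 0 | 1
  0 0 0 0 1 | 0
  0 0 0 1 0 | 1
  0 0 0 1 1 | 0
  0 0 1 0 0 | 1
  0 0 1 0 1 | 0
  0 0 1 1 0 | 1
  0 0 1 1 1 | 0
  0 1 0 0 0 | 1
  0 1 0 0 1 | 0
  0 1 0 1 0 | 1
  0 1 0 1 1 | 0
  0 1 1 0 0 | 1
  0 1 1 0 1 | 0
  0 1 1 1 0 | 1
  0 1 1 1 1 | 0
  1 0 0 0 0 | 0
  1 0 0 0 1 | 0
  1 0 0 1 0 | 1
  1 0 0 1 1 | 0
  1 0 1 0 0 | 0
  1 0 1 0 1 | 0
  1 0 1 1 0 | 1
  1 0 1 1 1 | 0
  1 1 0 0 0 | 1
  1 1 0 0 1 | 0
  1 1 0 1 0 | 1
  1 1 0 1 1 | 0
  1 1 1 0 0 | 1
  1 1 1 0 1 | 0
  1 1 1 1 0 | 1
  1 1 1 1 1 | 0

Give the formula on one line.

  ~e = 10101010101010101010101010101010
  ~a = 11111111111111110000000000000000
  (d | ~a) = 11111111111111110011001100110011
  (b | (d | ~a)) = 11111111111111110011001111111111
  (~e & (b | (d | ~a))) = 10101010101010100010001010101010

(~e & (b | (d | ~a)))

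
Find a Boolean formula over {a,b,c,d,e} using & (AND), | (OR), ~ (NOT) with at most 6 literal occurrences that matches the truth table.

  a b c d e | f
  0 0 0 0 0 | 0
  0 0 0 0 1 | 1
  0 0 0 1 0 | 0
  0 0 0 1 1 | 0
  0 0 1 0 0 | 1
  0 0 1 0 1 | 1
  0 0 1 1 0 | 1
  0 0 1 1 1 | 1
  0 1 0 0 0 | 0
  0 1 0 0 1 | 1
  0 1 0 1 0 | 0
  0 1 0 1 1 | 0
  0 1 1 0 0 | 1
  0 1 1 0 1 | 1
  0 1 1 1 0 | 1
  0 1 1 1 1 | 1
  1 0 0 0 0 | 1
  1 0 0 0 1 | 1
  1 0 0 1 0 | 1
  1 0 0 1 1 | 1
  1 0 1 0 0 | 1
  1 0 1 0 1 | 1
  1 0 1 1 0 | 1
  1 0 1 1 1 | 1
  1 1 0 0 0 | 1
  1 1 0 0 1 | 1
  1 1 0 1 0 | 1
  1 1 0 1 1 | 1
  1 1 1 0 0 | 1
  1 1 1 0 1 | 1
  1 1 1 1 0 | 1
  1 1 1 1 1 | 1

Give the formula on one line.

(a | (c | (e & ~d)))

  ~d = 11001100110011001100110011001100
  (e & ~d) = 01000100010001000100010001000100
  (c | (e & ~d)) = 01001111010011110100111101001111
  (a | (c | (e & ~d))) = 01001111010011111111111111111111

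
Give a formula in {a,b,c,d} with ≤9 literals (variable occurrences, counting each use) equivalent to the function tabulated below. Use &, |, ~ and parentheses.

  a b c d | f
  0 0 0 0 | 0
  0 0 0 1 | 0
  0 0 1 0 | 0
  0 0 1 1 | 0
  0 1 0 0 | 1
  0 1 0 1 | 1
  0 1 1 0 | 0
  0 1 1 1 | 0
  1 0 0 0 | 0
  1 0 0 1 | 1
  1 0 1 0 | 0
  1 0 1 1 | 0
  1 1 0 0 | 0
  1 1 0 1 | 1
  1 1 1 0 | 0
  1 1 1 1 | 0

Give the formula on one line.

((~c & (~a | d)) & ((b | a) | (c & ~d)))

  ~c = 1100110011001100
  ~a = 1111111100000000
  (~a | d) = 1111111101010101
  (~c & (~a | d)) = 1100110001000100
  (b | a) = 0000111111111111
  ~d = 1010101010101010
  (c & ~d) = 0010001000100010
  ((b | a) | (c & ~d)) = 0010111111111111
  ((~c & (~a | d)) & ((b | a) | (c & ~d))) = 0000110001000100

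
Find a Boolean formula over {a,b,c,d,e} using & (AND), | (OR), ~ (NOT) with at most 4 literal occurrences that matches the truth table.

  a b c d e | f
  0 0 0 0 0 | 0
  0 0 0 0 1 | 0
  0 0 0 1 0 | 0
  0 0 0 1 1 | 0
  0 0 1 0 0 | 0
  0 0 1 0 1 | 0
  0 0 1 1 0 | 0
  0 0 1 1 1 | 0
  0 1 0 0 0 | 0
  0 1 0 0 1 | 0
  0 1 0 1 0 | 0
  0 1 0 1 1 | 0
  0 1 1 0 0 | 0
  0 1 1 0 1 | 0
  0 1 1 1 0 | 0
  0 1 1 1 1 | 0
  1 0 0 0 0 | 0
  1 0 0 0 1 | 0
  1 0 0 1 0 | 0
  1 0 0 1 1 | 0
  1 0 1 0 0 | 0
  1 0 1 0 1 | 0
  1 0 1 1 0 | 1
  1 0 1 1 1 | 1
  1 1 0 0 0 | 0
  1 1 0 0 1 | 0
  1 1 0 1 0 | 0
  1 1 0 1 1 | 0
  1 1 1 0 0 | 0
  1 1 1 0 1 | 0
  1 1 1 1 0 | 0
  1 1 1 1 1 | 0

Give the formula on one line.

  ~b = 11111111000000001111111100000000
  (a & d) = 00000000000000000011001100110011
  (~b & (a & d)) = 00000000000000000011001100000000
  (c & (~b & (a & d))) = 00000000000000000000001100000000

(c & (~b & (a & d)))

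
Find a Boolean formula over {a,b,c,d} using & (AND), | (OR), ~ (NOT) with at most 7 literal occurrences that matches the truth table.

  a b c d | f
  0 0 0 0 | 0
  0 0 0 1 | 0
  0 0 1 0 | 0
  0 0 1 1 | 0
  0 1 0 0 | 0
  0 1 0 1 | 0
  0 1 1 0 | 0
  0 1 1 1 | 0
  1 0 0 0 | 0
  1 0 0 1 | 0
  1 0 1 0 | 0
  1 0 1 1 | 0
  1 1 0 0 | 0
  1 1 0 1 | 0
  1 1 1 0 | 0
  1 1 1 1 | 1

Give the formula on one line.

((c & (d & a)) & (a & (b & (d | ~b))))

  (d & a) = 0000000001010101
  (c & (d & a)) = 0000000000010001
  ~b = 1111000011110000
  (d | ~b) = 1111010111110101
  (b & (d | ~b)) = 0000010100000101
  (a & (b & (d | ~b))) = 0000000000000101
  ((c & (d & a)) & (a & (b & (d | ~b)))) = 0000000000000001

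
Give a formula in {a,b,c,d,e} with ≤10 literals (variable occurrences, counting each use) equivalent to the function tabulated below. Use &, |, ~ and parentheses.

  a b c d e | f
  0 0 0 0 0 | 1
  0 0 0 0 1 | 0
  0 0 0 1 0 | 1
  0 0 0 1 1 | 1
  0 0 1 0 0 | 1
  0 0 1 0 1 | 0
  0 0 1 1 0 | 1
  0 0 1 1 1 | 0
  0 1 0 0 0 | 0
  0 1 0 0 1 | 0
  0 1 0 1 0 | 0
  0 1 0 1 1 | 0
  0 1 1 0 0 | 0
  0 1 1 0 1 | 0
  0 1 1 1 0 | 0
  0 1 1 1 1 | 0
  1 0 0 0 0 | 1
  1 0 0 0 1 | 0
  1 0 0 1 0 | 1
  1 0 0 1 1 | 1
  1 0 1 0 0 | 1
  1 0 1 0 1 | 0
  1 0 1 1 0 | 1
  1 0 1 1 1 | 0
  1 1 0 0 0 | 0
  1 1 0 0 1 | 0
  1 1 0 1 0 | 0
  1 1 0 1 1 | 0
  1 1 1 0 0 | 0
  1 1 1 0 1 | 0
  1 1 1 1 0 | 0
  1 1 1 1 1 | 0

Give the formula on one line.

(~b & ((~e | (~c | b)) & ((d | ~e) | b)))

  ~b = 11111111000000001111111100000000
  ~e = 10101010101010101010101010101010
  ~c = 11110000111100001111000011110000
  (~c | b) = 11110000111111111111000011111111
  (~e | (~c | b)) = 11111010111111111111101011111111
  (d | ~e) = 10111011101110111011101110111011
  ((d | ~e) | b) = 10111011111111111011101111111111
  ((~e | (~c | b)) & ((d | ~e) | b)) = 10111010111111111011101011111111
  (~b & ((~e | (~c | b)) & ((d | ~e) | b))) = 10111010000000001011101000000000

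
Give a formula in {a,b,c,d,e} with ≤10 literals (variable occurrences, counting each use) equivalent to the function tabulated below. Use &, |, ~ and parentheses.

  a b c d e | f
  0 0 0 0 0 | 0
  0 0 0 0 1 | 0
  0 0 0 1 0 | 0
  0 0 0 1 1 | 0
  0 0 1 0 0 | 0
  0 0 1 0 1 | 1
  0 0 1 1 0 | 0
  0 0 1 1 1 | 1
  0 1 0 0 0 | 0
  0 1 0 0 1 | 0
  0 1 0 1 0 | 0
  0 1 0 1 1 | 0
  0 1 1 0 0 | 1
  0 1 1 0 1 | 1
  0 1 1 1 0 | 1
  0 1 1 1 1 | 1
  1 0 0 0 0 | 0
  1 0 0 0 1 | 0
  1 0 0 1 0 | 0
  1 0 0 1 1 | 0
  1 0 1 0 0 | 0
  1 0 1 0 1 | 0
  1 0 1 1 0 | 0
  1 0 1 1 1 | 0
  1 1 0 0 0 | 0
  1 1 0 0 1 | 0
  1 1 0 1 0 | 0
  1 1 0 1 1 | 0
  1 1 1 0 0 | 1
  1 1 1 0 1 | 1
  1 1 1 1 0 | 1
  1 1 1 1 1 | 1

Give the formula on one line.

(((c & (~b | d)) & (~a & (a | (e & c)))) | (c & b))

  ~b = 11111111000000001111111100000000
  (~b | d) = 11111111001100111111111100110011
  (c & (~b | d)) = 00001111000000110000111100000011
  ~a = 11111111111111110000000000000000
  (e & c) = 00000101000001010000010100000101
  (a | (e & c)) = 00000101000001011111111111111111
  (~a & (a | (e & c))) = 00000101000001010000000000000000
  ((c & (~b | d)) & (~a & (a | (e & c)))) = 00000101000000010000000000000000
  (c & b) = 00000000000011110000000000001111
  (((c & (~b | d)) & (~a & (a | (e & c)))) | (c & b)) = 00000101000011110000000000001111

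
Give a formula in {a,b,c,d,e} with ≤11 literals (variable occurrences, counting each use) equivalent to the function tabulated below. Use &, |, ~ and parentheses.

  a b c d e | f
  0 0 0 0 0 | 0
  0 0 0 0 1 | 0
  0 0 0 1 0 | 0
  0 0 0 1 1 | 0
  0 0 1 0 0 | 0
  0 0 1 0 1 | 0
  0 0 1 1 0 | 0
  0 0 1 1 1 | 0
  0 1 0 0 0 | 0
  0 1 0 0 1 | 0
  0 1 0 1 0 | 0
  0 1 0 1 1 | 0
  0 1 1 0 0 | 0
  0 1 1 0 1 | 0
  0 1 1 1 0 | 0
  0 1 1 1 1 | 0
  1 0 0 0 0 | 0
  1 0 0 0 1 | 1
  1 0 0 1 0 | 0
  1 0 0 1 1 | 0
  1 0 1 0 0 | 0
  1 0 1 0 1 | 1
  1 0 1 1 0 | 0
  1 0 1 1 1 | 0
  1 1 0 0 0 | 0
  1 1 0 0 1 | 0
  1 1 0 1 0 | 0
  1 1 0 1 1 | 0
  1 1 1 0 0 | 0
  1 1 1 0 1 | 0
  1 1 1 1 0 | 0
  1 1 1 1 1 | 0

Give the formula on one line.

  ~b = 11111111000000001111111100000000
  ~d = 11001100110011001100110011001100
  (~b & ~d) = 11001100000000001100110000000000
  (a & d) = 00000000000000000011001100110011
  ((a & d) | e) = 01010101010101010111011101110111
  (a & ((a & d) | e)) = 00000000000000000111011101110111
  (b | (a & ((a & d) | e))) = 00000000111111110111011111111111
  (e & (b | (a & ((a & d) | e)))) = 00000000010101010101010101010101
  ((~b & ~d) & (e & (b | (a & ((a & d) | e))))) = 00000000000000000100010000000000

((~b & ~d) & (e & (b | (a & ((a & d) | e)))))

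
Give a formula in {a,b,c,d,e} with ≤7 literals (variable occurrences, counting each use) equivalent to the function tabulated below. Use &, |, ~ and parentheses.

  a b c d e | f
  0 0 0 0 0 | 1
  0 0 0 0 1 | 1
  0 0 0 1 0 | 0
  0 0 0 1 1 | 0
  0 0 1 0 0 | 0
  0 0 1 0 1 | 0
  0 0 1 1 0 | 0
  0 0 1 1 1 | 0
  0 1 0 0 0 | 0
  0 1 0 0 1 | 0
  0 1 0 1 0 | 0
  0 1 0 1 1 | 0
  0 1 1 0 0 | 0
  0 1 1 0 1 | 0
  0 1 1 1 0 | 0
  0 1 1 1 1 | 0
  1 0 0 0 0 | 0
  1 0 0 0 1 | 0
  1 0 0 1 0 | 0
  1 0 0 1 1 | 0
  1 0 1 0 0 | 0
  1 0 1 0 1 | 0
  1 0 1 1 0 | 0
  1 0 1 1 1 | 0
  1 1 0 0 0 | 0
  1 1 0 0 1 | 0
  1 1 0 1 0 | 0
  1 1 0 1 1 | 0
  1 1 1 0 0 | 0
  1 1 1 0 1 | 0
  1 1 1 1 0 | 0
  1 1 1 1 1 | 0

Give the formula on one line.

  ~a = 11111111111111110000000000000000
  ~c = 11110000111100001111000011110000
  (~c & b) = 00000000111100000000000011110000
  (~a | (~c & b)) = 11111111111111110000000011110000
  ~b = 11111111000000001111111100000000
  ~d = 11001100110011001100110011001100
  (~b & ~d) = 11001100000000001100110000000000
  (~c & (~b & ~d)) = 11000000000000001100000000000000
  ((~a | (~c & b)) & (~c & (~b & ~d))) = 11000000000000000000000000000000

((~a | (~c & b)) & (~c & (~b & ~d)))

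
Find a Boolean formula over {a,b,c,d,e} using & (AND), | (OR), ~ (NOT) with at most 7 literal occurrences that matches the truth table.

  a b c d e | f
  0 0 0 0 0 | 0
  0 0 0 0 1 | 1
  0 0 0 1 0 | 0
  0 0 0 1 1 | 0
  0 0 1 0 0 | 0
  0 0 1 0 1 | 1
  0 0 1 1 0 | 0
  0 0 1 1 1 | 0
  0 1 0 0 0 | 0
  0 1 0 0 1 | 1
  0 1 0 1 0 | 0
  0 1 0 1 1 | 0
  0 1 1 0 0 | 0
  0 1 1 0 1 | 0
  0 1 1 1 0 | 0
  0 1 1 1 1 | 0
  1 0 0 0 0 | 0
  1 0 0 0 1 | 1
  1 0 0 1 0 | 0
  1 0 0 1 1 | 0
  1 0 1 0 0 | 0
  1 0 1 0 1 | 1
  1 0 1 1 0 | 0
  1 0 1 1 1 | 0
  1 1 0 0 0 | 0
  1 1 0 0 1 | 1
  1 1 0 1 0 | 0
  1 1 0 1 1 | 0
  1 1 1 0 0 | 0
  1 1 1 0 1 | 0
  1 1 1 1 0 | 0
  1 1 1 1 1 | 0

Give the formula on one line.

  ~b = 11111111000000001111111100000000
  ~c = 11110000111100001111000011110000
  (~b | ~c) = 11111111111100001111111111110000
  (e | c) = 01011111010111110101111101011111
  ((~b | ~c) & (e | c)) = 01011111010100000101111101010000
  ~d = 11001100110011001100110011001100
  (e & ~d) = 01000100010001000100010001000100
  (((~b | ~c) & (e | c)) & (e & ~d)) = 01000100010000000100010001000000

(((~b | ~c) & (e | c)) & (e & ~d))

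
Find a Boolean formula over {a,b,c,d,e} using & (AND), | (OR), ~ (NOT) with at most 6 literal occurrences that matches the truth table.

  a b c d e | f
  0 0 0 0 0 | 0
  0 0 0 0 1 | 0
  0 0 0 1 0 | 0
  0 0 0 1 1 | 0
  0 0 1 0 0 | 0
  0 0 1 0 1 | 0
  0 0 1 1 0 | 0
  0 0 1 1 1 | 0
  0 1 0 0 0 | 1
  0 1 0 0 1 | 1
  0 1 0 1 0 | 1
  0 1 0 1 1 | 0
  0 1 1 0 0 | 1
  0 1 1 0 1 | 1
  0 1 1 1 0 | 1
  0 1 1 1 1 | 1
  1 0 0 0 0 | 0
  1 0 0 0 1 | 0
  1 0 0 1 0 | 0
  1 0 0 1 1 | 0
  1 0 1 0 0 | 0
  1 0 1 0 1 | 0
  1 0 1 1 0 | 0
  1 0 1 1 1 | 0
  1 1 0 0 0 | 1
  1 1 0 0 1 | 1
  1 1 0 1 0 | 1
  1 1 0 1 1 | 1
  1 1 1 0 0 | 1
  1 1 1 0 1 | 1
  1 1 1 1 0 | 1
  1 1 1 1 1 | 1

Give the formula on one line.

(b & (((a | c) & e) | (~d | ~e)))

  (a | c) = 00001111000011111111111111111111
  ((a | c) & e) = 00000101000001010101010101010101
  ~d = 11001100110011001100110011001100
  ~e = 10101010101010101010101010101010
  (~d | ~e) = 11101110111011101110111011101110
  (((a | c) & e) | (~d | ~e)) = 11101111111011111111111111111111
  (b & (((a | c) & e) | (~d | ~e))) = 00000000111011110000000011111111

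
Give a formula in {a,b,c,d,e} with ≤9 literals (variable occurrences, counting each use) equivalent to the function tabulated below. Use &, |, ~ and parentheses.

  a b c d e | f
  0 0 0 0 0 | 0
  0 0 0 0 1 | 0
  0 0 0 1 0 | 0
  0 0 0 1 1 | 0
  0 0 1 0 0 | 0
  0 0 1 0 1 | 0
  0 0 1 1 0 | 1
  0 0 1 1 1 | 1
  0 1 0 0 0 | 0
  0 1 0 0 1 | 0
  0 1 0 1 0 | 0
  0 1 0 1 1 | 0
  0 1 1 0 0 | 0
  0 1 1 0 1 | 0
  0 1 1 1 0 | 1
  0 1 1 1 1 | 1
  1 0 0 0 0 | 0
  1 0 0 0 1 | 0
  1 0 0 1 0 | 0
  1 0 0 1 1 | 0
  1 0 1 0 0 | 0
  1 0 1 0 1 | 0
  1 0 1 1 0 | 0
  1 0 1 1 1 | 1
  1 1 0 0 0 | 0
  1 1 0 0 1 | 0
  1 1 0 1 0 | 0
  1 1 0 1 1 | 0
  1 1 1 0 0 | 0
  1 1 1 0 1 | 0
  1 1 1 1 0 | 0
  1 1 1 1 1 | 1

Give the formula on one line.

(((a | (b | d)) & ((e | ~a) & c)) & d)

  (b | d) = 00110011111111110011001111111111
  (a | (b | d)) = 00110011111111111111111111111111
  ~a = 11111111111111110000000000000000
  (e | ~a) = 11111111111111110101010101010101
  ((e | ~a) & c) = 00001111000011110000010100000101
  ((a | (b | d)) & ((e | ~a) & c)) = 00000011000011110000010100000101
  (((a | (b | d)) & ((e | ~a) & c)) & d) = 00000011000000110000000100000001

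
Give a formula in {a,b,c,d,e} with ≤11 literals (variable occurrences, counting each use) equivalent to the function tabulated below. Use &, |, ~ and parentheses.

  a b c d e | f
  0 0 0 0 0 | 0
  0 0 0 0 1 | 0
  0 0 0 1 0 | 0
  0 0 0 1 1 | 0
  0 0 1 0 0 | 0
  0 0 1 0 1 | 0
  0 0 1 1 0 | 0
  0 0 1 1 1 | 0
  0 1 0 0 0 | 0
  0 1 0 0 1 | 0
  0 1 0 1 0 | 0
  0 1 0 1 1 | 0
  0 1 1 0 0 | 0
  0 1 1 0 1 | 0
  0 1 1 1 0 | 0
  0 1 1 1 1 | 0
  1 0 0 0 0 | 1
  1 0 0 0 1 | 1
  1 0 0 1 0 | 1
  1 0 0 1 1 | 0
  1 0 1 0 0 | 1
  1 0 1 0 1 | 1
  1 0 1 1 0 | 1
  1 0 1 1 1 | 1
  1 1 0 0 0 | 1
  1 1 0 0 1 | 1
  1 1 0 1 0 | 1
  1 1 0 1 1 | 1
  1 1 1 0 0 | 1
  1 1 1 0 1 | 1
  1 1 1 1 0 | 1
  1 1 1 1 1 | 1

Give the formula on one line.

  (b & a) = 00000000000000000000000011111111
  ~b = 11111111000000001111111100000000
  (~b & c) = 00001111000000000000111100000000
  ~e = 10101010101010101010101010101010
  ((~b & c) | ~e) = 10101111101010101010111110101010
  ~d = 11001100110011001100110011001100
  (((~b & c) | ~e) | ~d) = 11101111111011101110111111101110
  ((b & a) | (((~b & c) | ~e) | ~d)) = 11101111111011101110111111111111
  ~a = 11111111111111110000000000000000
  (((b & a) | (((~b & c) | ~e) | ~d)) | ~a) = 11111111111111111110111111111111
  (a & (((b & a) | (((~b & c) | ~e) | ~d)) | ~a)) = 00000000000000001110111111111111

(a & (((b & a) | (((~b & c) | ~e) | ~d)) | ~a))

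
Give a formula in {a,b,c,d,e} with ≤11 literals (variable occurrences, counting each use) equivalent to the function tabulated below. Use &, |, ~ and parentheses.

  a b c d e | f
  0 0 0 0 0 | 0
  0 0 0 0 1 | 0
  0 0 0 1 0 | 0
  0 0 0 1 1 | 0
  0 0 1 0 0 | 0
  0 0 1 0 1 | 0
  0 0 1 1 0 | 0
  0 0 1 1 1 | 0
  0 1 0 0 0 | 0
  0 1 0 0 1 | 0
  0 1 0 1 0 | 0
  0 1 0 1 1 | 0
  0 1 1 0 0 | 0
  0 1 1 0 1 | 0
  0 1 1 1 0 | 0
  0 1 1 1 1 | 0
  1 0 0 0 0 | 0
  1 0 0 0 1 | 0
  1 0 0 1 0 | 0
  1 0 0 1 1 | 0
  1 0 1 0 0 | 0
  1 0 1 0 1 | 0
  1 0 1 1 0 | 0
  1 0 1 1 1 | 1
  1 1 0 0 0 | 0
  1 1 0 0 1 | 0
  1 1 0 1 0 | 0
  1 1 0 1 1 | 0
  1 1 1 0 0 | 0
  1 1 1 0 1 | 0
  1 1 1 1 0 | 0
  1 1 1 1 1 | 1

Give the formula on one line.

((((c & (e & a)) | ~a) & a) & (d & (c & a)))

  (e & a) = 00000000000000000101010101010101
  (c & (e & a)) = 00000000000000000000010100000101
  ~a = 11111111111111110000000000000000
  ((c & (e & a)) | ~a) = 11111111111111110000010100000101
  (((c & (e & a)) | ~a) & a) = 00000000000000000000010100000101
  (c & a) = 00000000000000000000111100001111
  (d & (c & a)) = 00000000000000000000001100000011
  ((((c & (e & a)) | ~a) & a) & (d & (c & a))) = 00000000000000000000000100000001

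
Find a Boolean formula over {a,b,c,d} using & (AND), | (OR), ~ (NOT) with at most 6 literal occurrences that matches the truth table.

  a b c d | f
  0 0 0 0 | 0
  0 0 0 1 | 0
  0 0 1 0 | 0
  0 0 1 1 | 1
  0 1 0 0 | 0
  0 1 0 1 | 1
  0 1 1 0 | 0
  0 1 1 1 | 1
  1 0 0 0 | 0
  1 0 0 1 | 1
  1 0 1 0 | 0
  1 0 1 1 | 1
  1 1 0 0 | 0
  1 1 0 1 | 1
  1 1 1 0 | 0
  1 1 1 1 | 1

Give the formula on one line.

  ~b = 1111000011110000
  ~d = 1010101010101010
  (~b | ~d) = 1111101011111010
  (c & (~b | ~d)) = 0011001000110010
  ((c & (~b | ~d)) | b) = 0011111100111111
  (a | ((c & (~b | ~d)) | b)) = 0011111111111111
  (d & (a | ((c & (~b | ~d)) | b))) = 0001010101010101

(d & (a | ((c & (~b | ~d)) | b)))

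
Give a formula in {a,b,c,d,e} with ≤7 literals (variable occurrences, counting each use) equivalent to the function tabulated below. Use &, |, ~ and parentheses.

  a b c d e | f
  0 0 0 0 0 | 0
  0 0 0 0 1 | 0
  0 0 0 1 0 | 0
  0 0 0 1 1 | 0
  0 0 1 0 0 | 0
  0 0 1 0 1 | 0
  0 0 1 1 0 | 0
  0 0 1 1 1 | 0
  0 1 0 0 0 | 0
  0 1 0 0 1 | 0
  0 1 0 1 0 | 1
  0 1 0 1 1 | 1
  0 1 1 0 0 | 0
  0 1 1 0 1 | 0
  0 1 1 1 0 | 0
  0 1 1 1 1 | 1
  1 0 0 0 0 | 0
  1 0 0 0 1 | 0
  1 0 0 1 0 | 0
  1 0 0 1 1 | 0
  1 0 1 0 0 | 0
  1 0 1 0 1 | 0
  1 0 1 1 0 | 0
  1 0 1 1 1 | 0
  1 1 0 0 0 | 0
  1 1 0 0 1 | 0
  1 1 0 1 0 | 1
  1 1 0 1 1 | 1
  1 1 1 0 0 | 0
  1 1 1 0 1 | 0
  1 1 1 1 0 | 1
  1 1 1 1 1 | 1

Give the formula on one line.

  ~c = 11110000111100001111000011110000
  ~b = 11111111000000001111111100000000
  (~c | ~b) = 11111111111100001111111111110000
  (e | (~c | ~b)) = 11111111111101011111111111110101
  ((e | (~c | ~b)) | a) = 11111111111101011111111111111111
  (d & b) = 00000000001100110000000000110011
  (((e | (~c | ~b)) | a) & (d & b)) = 00000000001100010000000000110011

(((e | (~c | ~b)) | a) & (d & b))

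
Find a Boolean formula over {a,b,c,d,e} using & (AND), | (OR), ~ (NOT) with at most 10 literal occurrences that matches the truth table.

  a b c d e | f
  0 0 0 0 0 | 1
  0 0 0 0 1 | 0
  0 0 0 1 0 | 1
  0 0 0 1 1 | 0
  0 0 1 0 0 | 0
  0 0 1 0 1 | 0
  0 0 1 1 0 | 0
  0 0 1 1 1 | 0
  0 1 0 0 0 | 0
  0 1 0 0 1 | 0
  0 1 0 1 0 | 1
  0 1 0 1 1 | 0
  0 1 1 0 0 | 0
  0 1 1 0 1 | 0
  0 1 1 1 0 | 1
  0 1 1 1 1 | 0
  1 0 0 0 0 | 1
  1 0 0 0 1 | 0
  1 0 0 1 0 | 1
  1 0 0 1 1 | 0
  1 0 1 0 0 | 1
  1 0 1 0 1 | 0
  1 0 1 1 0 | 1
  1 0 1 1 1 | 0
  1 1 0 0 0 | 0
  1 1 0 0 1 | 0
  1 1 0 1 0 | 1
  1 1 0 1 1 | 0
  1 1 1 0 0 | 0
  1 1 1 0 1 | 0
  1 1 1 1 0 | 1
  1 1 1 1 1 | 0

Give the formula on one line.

  ~d = 11001100110011001100110011001100
  ~e = 10101010101010101010101010101010
  (~d | ~e) = 11101110111011101110111011101110
  ((~d | ~e) & d) = 00100010001000100010001000100010
  ~b = 11111111000000001111111100000000
  (~e & ~b) = 10101010000000001010101000000000
  (((~d | ~e) & d) | (~e & ~b)) = 10101010001000101010101000100010
  ~c = 11110000111100001111000011110000
  (b | ~c) = 11110000111111111111000011111111
  ((b | ~c) | a) = 11110000111111111111111111111111
  ((((~d | ~e) & d) | (~e & ~b)) & ((b | ~c) | a)) = 10100000001000101010101000100010

((((~d | ~e) & d) | (~e & ~b)) & ((b | ~c) | a))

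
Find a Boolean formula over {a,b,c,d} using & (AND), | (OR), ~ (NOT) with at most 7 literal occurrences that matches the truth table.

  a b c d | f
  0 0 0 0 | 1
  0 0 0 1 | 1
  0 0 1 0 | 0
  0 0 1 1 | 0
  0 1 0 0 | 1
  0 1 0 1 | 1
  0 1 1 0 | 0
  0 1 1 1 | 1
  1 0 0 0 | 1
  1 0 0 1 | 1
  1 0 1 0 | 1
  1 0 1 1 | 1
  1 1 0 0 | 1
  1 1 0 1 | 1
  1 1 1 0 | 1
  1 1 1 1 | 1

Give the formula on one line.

  ~c = 1100110011001100
  ~a = 1111111100000000
  (b & d) = 0000010100000101
  (~a & (b & d)) = 0000010100000000
  (~c | (~a & (b & d))) = 1100110111001100
  (a | (~c | (~a & (b & d)))) = 1100110111111111

(a | (~c | (~a & (b & d))))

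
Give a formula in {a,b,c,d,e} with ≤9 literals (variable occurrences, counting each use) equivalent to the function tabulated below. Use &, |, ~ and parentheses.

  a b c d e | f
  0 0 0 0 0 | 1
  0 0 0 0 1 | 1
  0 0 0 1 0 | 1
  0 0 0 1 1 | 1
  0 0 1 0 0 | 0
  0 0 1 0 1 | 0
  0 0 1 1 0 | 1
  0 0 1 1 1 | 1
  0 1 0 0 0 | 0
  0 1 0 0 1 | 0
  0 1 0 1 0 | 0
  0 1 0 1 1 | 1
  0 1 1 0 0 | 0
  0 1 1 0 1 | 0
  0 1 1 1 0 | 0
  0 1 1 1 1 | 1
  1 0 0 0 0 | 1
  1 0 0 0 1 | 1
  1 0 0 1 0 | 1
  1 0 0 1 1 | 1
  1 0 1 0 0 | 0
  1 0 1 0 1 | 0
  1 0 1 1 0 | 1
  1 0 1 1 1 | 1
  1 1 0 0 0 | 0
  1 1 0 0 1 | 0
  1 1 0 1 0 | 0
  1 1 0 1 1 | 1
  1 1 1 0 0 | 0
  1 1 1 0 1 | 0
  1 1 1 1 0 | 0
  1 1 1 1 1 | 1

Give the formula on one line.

((((~b & ~c) | (d & b)) & (~b | e)) | ((d & ~b) & c))

  ~b = 11111111000000001111111100000000
  ~c = 11110000111100001111000011110000
  (~b & ~c) = 11110000000000001111000000000000
  (d & b) = 00000000001100110000000000110011
  ((~b & ~c) | (d & b)) = 11110000001100111111000000110011
  (~b | e) = 11111111010101011111111101010101
  (((~b & ~c) | (d & b)) & (~b | e)) = 11110000000100011111000000010001
  (d & ~b) = 00110011000000000011001100000000
  ((d & ~b) & c) = 00000011000000000000001100000000
  ((((~b & ~c) | (d & b)) & (~b | e)) | ((d & ~b) & c)) = 11110011000100011111001100010001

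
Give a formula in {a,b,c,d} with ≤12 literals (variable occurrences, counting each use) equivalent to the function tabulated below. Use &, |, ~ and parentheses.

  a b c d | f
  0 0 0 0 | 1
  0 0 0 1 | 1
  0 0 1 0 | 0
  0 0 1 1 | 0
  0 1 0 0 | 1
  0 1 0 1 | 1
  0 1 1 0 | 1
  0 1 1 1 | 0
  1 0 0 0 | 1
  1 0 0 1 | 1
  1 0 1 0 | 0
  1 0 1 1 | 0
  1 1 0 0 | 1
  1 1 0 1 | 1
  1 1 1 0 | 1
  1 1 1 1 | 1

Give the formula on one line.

(~c | ((((c & ~d) | a) & (~b | (c | ~a))) & (c & b)))

  ~c = 1100110011001100
  ~d = 1010101010101010
  (c & ~d) = 0010001000100010
  ((c & ~d) | a) = 0010001011111111
  ~b = 1111000011110000
  ~a = 1111111100000000
  (c | ~a) = 1111111100110011
  (~b | (c | ~a)) = 1111111111110011
  (((c & ~d) | a) & (~b | (c | ~a))) = 0010001011110011
  (c & b) = 0000001100000011
  ((((c & ~d) | a) & (~b | (c | ~a))) & (c & b)) = 0000001000000011
  (~c | ((((c & ~d) | a) & (~b | (c | ~a))) & (c & b))) = 1100111011001111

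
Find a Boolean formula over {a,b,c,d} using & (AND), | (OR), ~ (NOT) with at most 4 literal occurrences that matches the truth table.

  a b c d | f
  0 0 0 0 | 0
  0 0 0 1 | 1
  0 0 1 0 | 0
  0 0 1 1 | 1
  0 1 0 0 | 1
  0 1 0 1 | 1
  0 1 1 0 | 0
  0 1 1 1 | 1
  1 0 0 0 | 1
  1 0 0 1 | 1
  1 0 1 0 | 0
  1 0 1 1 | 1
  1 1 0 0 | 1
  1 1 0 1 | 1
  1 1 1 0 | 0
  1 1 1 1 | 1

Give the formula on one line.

  (a | b) = 0000111111111111
  ~c = 1100110011001100
  ((a | b) & ~c) = 0000110011001100
  (d | ((a | b) & ~c)) = 0101110111011101

(d | ((a | b) & ~c))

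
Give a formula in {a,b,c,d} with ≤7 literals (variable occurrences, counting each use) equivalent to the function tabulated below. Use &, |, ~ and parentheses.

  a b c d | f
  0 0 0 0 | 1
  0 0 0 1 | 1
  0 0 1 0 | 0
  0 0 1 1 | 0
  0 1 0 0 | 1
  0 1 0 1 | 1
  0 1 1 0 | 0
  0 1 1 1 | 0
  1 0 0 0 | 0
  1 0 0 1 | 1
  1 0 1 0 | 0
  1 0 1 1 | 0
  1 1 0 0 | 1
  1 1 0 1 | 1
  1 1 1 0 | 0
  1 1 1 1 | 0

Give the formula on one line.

((b | (d | ~a)) & ~c)

  ~a = 1111111100000000
  (d | ~a) = 1111111101010101
  (b | (d | ~a)) = 1111111101011111
  ~c = 1100110011001100
  ((b | (d | ~a)) & ~c) = 1100110001001100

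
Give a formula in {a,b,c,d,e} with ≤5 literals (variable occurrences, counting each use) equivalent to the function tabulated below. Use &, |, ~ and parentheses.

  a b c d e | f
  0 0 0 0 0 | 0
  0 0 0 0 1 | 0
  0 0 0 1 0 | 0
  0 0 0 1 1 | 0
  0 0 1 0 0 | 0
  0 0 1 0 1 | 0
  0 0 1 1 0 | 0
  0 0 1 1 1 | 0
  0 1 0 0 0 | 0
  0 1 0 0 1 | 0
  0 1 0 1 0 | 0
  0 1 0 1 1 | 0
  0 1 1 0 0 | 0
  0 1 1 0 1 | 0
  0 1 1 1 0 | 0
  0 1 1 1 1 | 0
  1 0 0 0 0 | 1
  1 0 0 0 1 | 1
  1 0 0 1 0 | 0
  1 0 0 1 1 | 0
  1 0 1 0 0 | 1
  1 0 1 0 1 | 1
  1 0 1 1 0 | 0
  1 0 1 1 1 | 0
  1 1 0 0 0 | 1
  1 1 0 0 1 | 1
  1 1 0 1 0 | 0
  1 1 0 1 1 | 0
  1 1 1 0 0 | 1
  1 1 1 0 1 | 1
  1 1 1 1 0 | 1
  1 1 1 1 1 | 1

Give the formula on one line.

  ~d = 11001100110011001100110011001100
  (b & c) = 00000000000011110000000000001111
  (~d | (b & c)) = 11001100110011111100110011001111
  ~a = 11111111111111110000000000000000
  ((~d | (b & c)) | ~a) = 11111111111111111100110011001111
  (((~d | (b & c)) | ~a) & a) = 00000000000000001100110011001111

(((~d | (b & c)) | ~a) & a)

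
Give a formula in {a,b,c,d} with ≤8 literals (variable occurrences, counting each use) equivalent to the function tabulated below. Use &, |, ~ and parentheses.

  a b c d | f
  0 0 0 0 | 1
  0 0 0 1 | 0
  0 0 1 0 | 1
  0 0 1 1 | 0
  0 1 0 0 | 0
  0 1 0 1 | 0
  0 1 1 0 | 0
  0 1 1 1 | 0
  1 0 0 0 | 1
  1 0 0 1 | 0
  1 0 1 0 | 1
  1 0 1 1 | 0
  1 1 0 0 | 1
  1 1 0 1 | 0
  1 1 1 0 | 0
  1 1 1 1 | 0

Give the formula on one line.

  ~b = 1111000011110000
  (a & b) = 0000000000001111
  ~c = 1100110011001100
  (b & ~c) = 0000110000001100
  ((a & b) & (b & ~c)) = 0000000000001100
  (~b | ((a & b) & (b & ~c))) = 1111000011111100
  ~d = 1010101010101010
  ((~b | ((a & b) & (b & ~c))) & ~d) = 1010000010101000

((~b | ((a & b) & (b & ~c))) & ~d)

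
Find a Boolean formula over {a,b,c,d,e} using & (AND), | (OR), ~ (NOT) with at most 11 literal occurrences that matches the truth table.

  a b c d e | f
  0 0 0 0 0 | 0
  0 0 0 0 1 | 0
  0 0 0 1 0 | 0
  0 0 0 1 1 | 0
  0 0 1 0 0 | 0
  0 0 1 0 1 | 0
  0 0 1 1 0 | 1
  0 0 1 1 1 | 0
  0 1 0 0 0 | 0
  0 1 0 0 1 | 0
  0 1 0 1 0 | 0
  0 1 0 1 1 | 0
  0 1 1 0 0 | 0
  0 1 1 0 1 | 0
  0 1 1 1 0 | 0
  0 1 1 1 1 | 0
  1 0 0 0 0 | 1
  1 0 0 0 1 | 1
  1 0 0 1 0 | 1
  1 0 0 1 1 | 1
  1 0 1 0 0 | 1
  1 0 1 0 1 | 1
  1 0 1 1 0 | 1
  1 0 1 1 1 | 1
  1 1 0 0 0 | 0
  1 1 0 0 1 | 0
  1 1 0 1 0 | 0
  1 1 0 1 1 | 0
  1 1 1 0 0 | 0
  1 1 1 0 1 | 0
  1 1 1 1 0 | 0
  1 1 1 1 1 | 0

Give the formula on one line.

(~b & (((d & ~e) & (((~a & ~d) | b) | c)) | a))

  ~b = 11111111000000001111111100000000
  ~e = 10101010101010101010101010101010
  (d & ~e) = 00100010001000100010001000100010
  ~a = 11111111111111110000000000000000
  ~d = 11001100110011001100110011001100
  (~a & ~d) = 11001100110011000000000000000000
  ((~a & ~d) | b) = 11001100111111110000000011111111
  (((~a & ~d) | b) | c) = 11001111111111110000111111111111
  ((d & ~e) & (((~a & ~d) | b) | c)) = 00000010001000100000001000100010
  (((d & ~e) & (((~a & ~d) | b) | c)) | a) = 00000010001000101111111111111111
  (~b & (((d & ~e) & (((~a & ~d) | b) | c)) | a)) = 00000010000000001111111100000000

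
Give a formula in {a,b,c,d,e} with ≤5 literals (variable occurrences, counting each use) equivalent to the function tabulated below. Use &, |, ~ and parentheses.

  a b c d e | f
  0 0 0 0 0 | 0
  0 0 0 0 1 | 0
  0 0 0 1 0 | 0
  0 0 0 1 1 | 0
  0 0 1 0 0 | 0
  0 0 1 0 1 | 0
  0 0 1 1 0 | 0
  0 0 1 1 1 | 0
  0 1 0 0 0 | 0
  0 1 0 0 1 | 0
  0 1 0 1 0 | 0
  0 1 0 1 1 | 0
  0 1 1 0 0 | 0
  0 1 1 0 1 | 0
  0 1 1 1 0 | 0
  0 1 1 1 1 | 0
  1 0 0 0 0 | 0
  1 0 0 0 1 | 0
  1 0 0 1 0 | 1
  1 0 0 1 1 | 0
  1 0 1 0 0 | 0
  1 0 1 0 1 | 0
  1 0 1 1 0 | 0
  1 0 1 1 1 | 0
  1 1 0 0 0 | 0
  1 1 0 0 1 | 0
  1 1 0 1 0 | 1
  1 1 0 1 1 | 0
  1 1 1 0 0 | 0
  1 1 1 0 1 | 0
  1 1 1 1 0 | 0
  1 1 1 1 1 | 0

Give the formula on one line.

((~e & (a & ~c)) & d)

  ~e = 10101010101010101010101010101010
  ~c = 11110000111100001111000011110000
  (a & ~c) = 00000000000000001111000011110000
  (~e & (a & ~c)) = 00000000000000001010000010100000
  ((~e & (a & ~c)) & d) = 00000000000000000010000000100000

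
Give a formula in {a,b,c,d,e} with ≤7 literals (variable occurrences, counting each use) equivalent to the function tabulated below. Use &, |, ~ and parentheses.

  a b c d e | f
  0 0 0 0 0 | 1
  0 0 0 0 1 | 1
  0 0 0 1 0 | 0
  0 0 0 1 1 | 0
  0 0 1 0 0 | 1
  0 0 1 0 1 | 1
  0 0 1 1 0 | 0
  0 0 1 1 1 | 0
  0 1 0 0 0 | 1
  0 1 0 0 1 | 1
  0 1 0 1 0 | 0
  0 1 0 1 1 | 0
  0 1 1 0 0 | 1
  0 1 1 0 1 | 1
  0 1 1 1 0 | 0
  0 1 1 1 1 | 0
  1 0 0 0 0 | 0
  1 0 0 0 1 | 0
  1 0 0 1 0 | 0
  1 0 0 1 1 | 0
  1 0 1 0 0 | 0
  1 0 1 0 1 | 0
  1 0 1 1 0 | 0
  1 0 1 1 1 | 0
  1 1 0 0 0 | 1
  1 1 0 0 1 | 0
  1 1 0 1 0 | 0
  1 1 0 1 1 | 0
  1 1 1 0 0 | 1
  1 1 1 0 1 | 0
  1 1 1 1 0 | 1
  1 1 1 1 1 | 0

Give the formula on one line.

  ~d = 11001100110011001100110011001100
  (c & a) = 00000000000000000000111100001111
  (~d | (c & a)) = 11001100110011001100111111001111
  ~a = 11111111111111110000000000000000
  ~e = 10101010101010101010101010101010
  (~e & b) = 00000000101010100000000010101010
  (~a | (~e & b)) = 11111111111111110000000010101010
  ((~d | (c & a)) & (~a | (~e & b))) = 11001100110011000000000010001010

((~d | (c & a)) & (~a | (~e & b)))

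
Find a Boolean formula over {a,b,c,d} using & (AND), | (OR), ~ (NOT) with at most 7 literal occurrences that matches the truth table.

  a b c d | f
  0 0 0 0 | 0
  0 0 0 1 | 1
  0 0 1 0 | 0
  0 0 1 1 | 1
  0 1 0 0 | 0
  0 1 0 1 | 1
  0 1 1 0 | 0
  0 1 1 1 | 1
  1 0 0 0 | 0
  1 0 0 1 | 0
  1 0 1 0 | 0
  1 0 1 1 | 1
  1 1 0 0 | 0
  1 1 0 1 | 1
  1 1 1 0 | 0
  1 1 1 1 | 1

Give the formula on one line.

(((a & (~a | b)) | (~a | c)) & d)

  ~a = 1111111100000000
  (~a | b) = 1111111100001111
  (a & (~a | b)) = 0000000000001111
  (~a | c) = 1111111100110011
  ((a & (~a | b)) | (~a | c)) = 1111111100111111
  (((a & (~a | b)) | (~a | c)) & d) = 0101010100010101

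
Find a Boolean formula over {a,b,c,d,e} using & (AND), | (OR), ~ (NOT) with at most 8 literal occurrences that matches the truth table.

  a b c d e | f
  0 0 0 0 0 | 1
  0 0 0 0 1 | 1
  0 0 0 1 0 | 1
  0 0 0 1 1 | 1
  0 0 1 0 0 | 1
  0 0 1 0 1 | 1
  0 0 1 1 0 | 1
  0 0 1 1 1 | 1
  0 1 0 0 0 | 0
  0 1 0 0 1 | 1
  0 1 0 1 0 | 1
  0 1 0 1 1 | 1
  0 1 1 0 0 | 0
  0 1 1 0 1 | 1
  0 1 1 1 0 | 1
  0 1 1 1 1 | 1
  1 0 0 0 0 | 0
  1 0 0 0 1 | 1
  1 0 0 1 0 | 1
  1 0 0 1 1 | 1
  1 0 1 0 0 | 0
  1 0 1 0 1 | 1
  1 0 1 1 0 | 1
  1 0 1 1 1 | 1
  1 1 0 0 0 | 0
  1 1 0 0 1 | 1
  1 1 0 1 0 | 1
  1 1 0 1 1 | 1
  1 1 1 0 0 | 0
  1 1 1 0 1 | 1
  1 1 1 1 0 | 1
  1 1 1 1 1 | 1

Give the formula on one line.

  (d | e) = 01110111011101110111011101110111
  ~e = 10101010101010101010101010101010
  (~e | b) = 10101010111111111010101011111111
  ~a = 11111111111111110000000000000000
  ~b = 11111111000000001111111100000000
  (~a & ~b) = 11111111000000000000000000000000
  ((~e | b) & (~a & ~b)) = 10101010000000000000000000000000
  ((d | e) | ((~e | b) & (~a & ~b))) = 11111111011101110111011101110111

((d | e) | ((~e | b) & (~a & ~b)))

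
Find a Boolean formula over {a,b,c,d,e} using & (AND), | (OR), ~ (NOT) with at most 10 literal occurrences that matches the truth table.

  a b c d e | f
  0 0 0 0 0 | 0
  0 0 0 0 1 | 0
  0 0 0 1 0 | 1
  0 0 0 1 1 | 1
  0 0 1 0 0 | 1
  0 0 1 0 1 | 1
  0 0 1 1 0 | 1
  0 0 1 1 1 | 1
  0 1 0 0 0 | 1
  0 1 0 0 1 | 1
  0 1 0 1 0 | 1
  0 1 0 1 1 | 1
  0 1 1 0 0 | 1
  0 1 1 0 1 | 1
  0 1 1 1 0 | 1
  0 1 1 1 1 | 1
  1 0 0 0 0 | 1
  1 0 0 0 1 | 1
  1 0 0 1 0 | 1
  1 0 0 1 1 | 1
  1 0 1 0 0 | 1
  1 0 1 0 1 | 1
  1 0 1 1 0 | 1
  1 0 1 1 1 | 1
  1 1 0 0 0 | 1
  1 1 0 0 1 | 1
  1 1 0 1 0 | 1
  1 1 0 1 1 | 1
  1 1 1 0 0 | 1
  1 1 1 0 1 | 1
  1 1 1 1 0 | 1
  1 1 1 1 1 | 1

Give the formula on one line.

(((b & c) | (d | a)) | ((c | (a & b)) | b))

  (b & c) = 00000000000011110000000000001111
  (d | a) = 00110011001100111111111111111111
  ((b & c) | (d | a)) = 00110011001111111111111111111111
  (a & b) = 00000000000000000000000011111111
  (c | (a & b)) = 00001111000011110000111111111111
  ((c | (a & b)) | b) = 00001111111111110000111111111111
  (((b & c) | (d | a)) | ((c | (a & b)) | b)) = 00111111111111111111111111111111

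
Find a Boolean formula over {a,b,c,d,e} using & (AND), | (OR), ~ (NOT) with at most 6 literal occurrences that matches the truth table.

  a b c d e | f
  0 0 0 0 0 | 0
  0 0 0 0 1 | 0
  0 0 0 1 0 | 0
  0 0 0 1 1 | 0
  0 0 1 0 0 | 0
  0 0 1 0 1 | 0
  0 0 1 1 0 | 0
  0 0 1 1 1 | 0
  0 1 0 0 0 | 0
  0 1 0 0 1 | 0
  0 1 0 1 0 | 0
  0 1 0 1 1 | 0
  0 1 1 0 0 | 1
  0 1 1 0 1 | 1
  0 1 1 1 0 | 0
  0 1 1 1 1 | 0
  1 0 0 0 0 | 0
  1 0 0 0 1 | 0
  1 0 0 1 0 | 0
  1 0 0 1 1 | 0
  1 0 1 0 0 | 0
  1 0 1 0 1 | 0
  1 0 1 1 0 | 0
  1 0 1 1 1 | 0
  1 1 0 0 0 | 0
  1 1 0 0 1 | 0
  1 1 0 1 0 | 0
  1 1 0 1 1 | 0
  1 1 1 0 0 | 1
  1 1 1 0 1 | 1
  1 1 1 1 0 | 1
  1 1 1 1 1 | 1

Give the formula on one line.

(((~d & c) | a) & (c & b))

  ~d = 11001100110011001100110011001100
  (~d & c) = 00001100000011000000110000001100
  ((~d & c) | a) = 00001100000011001111111111111111
  (c & b) = 00000000000011110000000000001111
  (((~d & c) | a) & (c & b)) = 00000000000011000000000000001111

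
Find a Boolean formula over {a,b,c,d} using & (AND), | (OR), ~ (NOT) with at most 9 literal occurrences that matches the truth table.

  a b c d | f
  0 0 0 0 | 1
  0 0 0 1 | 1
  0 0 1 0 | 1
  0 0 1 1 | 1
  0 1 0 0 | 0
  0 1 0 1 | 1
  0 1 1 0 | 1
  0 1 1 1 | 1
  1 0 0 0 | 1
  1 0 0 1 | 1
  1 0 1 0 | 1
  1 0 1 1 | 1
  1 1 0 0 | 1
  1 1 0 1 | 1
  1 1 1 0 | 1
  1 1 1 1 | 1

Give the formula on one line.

((c | a) | ((b & ((d | ~b) & ~a)) | (~b | a)))

  (c | a) = 0011001111111111
  ~b = 1111000011110000
  (d | ~b) = 1111010111110101
  ~a = 1111111100000000
  ((d | ~b) & ~a) = 1111010100000000
  (b & ((d | ~b) & ~a)) = 0000010100000000
  (~b | a) = 1111000011111111
  ((b & ((d | ~b) & ~a)) | (~b | a)) = 1111010111111111
  ((c | a) | ((b & ((d | ~b) & ~a)) | (~b | a))) = 1111011111111111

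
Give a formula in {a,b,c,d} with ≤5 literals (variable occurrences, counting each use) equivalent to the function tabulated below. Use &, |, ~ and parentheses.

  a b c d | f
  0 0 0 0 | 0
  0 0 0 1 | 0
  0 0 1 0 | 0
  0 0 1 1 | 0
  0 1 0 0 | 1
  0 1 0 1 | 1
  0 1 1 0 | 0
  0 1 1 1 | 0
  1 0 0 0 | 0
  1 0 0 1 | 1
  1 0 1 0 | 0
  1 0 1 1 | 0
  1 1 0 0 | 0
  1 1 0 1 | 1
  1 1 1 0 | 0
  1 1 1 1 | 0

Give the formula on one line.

  ~c = 1100110011001100
  ~a = 1111111100000000
  (b & ~a) = 0000111100000000
  (a & d) = 0000000001010101
  ((b & ~a) | (a & d)) = 0000111101010101
  (~c & ((b & ~a) | (a & d))) = 0000110001000100

(~c & ((b & ~a) | (a & d)))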